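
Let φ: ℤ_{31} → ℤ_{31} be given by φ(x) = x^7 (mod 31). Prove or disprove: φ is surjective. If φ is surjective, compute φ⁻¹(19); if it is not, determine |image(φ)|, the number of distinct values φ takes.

14

Since 31 is prime, the nonzero elements of ℤ_{31} form a cyclic group of order 30.
As gcd(7, 30) = 1, raising to the 7th power is a bijection on this group: if s^7 ≡ t^7 then (st^{−1})^7 = 1, and the only element of order dividing gcd(7, 30) = 1 is 1, so s = t.
With φ(0) = 0 this makes φ injective on all of ℤ_{31}, hence bijective (finite equal-size domain and codomain). In particular φ is surjective.
Since φ is surjective, we find the preimage of 19. The inverse of x ↦ x^7 on (ℤ_{31})^× is x ↦ x^13, because 7·13 = 91 = 3·30 + 1 ≡ 1 (mod 30) and x^{30} = 1 for x ≠ 0 (Fermat). So φ⁻¹(19) = 19^13 mod 31.
Repeated squaring mod 31: 19^1 ≡ 19, 19^2 ≡ 19² = 361 ≡ 20, 19^4 ≡ 20² = 400 ≡ 28, 19^8 ≡ 28² = 784 ≡ 9. Since 13 = 8 + 4 + 1, 19^13 ≡ 9·28·19: 9·28 = 252 ≡ 4, then 4·19 = 76 ≡ 14. So 19^13 ≡ 14 (mod 31).
Hence φ⁻¹(19) = 14.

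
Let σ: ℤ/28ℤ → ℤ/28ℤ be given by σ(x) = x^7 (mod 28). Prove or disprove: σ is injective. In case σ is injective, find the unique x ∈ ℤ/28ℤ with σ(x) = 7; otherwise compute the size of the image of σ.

σ(0) = 0^7 = 0.
σ(14): Repeated squaring mod 28: 14^1 ≡ 14, 14^2 ≡ 14² = 196 ≡ 0, 14^4 ≡ 0² = 0. Since 7 = 4 + 2 + 1, 14^7 ≡ 0·0·14: 0·0 = 0, then 0·14 = 0. So 14^7 ≡ 0 (mod 28).
So σ(0) = σ(14) = 0 while 0 ≠ 14, so σ is not injective.
Since σ is not injective, we determine |image(σ)|. Computing x^7 mod 28 for each x (by repeated squaring, reducing mod 28 at every step), the values σ(0), σ(1), …, σ(27) are: 0, 1, 16, 3, 4, 5, 20, 7, 8, 9, 24, 11, 12, 13, 0, 15, 16, 17, 4, 19, 20, 21, 8, 23, 24, 25, 12, 27.
The distinct values are {0, 1, 3, 4, 5, 7, 8, 9, 11, 12, 13, 15, 16, 17, 19, 20, 21, 23, 24, 25, 27}; there are 21 of them.

21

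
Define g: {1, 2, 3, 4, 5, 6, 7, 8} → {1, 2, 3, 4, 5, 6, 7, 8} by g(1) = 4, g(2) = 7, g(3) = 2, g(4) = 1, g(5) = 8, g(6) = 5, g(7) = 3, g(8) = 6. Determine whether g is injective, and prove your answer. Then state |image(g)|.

The values g(1), …, g(8) are 4, 7, 2, 1, 8, 5, 3, 6 — all distinct.
So g(x_1) = g(x_2) only when x_1 = x_2, and g is injective.
The image of g is {1, 2, 3, 4, 5, 6, 7, 8}, which has 8 elements.

8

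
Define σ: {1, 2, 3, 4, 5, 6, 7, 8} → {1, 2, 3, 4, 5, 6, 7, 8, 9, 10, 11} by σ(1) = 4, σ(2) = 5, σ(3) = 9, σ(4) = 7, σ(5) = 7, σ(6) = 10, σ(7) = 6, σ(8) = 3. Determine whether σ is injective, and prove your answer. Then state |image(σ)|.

7

σ(4) = 7 = σ(5) with 4 ≠ 5, so σ is not injective.
The image of σ is {3, 4, 5, 6, 7, 9, 10}, which has 7 elements.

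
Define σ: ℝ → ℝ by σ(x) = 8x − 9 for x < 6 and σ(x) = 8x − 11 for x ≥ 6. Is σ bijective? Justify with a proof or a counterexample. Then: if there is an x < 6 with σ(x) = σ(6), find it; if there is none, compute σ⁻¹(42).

Both pieces are strictly increasing (slopes 8 and 8), so each is injective on its own interval.
The left piece maps (−∞, 6) onto (−∞, 39); the right piece maps [6, ∞) onto [37, ∞).
These images overlap. In particular σ(6) = 37 (right piece), and solving 8x − 9 = 37 on the left piece gives x = 23/4 < 6.
So σ(23/4) = σ(6) with 23/4 ≠ 6, and σ is not injective, hence not bijective. This x = 23/4 is the requested value below 6.

23/4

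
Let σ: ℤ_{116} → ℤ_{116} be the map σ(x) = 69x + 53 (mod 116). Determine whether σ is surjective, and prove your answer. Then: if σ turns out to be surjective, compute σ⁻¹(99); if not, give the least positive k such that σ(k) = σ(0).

Since gcd(69, 116) = 1, 69 is invertible modulo 116. Euclid's algorithm: 116 = 1·69 + 47, 69 = 1·47 + 22, 47 = 2·22 + 3, 22 = 7·3 + 1; back-substituting gives 1 = 37·69 − 22·116, so 69⁻¹ ≡ 37 (mod 116).
For any y ∈ ℤ_{116}, x = 37(y − 53) mod 116 satisfies σ(x) = 69·37(y − 53) + 53 ≡ y (since 69·37 ≡ 1 mod 116). So every y has a preimage.
Thus σ is surjective.
Since σ is surjective, we find σ⁻¹(99): we need 69x ≡ 99 − 53 ≡ 46 (mod 116). Using 69⁻¹ = 37: x ≡ 37·46 = 1702 = 14·116 + 78, so x = 78.
Check: σ(78) = 69·78 + 53 = 5435 = 46·116 + 99 ≡ 99 (mod 116).

78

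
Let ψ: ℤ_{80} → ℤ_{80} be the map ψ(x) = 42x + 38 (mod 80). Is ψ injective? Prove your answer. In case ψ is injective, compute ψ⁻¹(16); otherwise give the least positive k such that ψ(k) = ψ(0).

40

We have gcd(42, 80) = 2 > 1. Taking s = 0 and t = 40: ψ(0) = 38 and ψ(40) = 42·40 + 38 = 1718 ≡ 38 (mod 80).
So ψ(0) = ψ(40) while 0 ≠ 40, thus ψ is not injective.
Since ψ is not injective, we find the least positive k with ψ(k) = ψ(0): this means 42k ≡ 0 (mod 80), i.e. 80 ∣ 42k. Since gcd(42, 80) = 2, dividing through by 2 this holds exactly when 40 ∣ 21k, and as gcd(21, 40) = 1, exactly when 40 ∣ k.
The smallest positive such k is 40.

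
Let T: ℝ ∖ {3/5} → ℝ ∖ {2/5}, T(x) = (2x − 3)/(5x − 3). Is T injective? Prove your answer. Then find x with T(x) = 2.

3/8

Suppose T(x_1) = T(x_2). Cross-multiplying: (2x_1 − 3)(5x_2 − 3) = (2x_2 − 3)(5x_1 − 3).
Expanding both sides and cancelling the symmetric terms leaves 9·(x_1 − x_2) = 0. Since 9 ≠ 0, x_1 = x_2. Therefore T is injective.
Solving T(x) = 2: cross-multiplying gives 2x − 3 = 2(5x − 3), which rearranges to −8x = −3, so x = 3/8.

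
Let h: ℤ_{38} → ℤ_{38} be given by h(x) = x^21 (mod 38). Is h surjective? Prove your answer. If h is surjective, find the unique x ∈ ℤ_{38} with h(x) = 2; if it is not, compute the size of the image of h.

h(4): Repeated squaring mod 38: 4^1 ≡ 4, 4^2 ≡ 4² = 16, 4^4 ≡ 16² = 256 ≡ 28, 4^8 ≡ 28² = 784 ≡ 24, 4^16 ≡ 24² = 576 ≡ 6. Since 21 = 16 + 4 + 1, 4^21 ≡ 6·28·4: 6·28 = 168 ≡ 16, then 16·4 = 64 ≡ 26. So 4^21 ≡ 26 (mod 38).
h(6): Repeated squaring mod 38: 6^1 ≡ 6, 6^2 ≡ 6² = 36, 6^4 ≡ 36² = 1296 ≡ 4, 6^8 ≡ 4² = 16, 6^16 ≡ 16² = 256 ≡ 28. Since 21 = 16 + 4 + 1, 6^21 ≡ 28·4·6: 28·4 = 112 ≡ 36, then 36·6 = 216 ≡ 26. So 6^21 ≡ 26 (mod 38).
So h(4) = h(6) = 26 while 4 ≠ 6, thus h is not injective.
A non-injective map from the 38-element set ℤ_{38} to itself takes at most 37 distinct values, so it cannot be surjective. Thus h is not surjective.
Since h is not surjective, we determine |image(h)|. Computing x^21 mod 38 for each x (by repeated squaring, reducing mod 38 at every step), the values h(0), h(1), …, h(37) are: 0, 1, 8, 27, 26, 11, 26, 1, 18, 7, 12, 1, 18, 31, 8, 31, 30, 11, 18, 19, 20, 27, 8, 7, 30, 7, 20, 37, 26, 31, 20, 37, 12, 27, 12, 11, 30, 37.
The distinct values are {0, 1, 7, 8, 11, 12, 18, 19, 20, 26, 27, 30, 31, 37}; there are 14 of them.

14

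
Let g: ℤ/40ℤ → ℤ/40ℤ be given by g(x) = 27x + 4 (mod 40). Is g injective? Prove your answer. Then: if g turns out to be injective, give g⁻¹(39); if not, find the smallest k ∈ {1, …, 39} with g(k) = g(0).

Recall that injectivity means: for all s, t in the domain, g(s) = g(t) implies s = t.
If g(s) = g(t), then 27s ≡ 27t (mod 40). Because gcd(27, 40) = 1, we may cancel 27 to get s ≡ t (mod 40).
Therefore g is injective.
We now compute 27⁻¹ mod 40 explicitly. Euclid's algorithm: 40 = 1·27 + 13, 27 = 2·13 + 1; back-substituting gives 1 = 3·27 − 2·40, so 27⁻¹ ≡ 3 (mod 40).
Since g is injective, we find g⁻¹(39): we need 27x ≡ 39 − 4 ≡ 35 (mod 40). Using 27⁻¹ = 3: x ≡ 3·35 = 105 = 2·40 + 25, so x = 25.
Check: g(25) = 27·25 + 4 = 679 = 16·40 + 39 ≡ 39 (mod 40).

25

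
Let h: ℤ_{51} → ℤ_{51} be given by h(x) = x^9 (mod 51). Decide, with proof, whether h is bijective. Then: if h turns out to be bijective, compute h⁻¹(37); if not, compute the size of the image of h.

Computing x^9 mod 51 for each x (by repeated squaring, reducing mod 51 at every step), the values h(0), h(1), …, h(50) are: 0, 1, 2, 48, 4, 29, 45, 10, 8, 9, 7, 23, 39, 13, 20, 15, 16, 17, 18, 19, 14, 21, 46, 11, 27, 25, 26, 24, 40, 5, 30, 37, 32, 33, 34, 35, 36, 31, 38, 12, 28, 44, 42, 43, 41, 6, 22, 47, 3, 49, 50.
Every element of ℤ_{51} appears exactly once in this list, so h is a bijection, and in particular bijective.
Since h is bijective, we read off the preimage of 37 from the same table: h(31) = 37, so h⁻¹(37) = 31.

31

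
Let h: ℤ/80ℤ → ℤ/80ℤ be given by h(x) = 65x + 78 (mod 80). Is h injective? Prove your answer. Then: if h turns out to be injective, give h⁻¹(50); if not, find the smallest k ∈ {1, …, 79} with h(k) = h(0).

16

By definition, h is injective if h(u) = h(v) implies u = v.
We have gcd(65, 80) = 5 > 1. Taking u = 0 and v = 16: h(0) = 78 and h(16) = 65·16 + 78 = 1118 ≡ 78 (mod 80).
So h(0) = h(16) while 0 ≠ 16, therefore h is not injective.
Since h is not injective, we find the least positive k with h(k) = h(0): this means 65k ≡ 0 (mod 80), i.e. 80 ∣ 65k. Since gcd(65, 80) = 5, dividing through by 5 this holds exactly when 16 ∣ 13k, and as gcd(13, 16) = 1, exactly when 16 ∣ k.
The smallest positive such k is 16.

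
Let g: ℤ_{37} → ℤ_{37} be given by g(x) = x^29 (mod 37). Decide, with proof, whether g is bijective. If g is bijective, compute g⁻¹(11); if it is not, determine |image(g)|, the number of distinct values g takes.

27

Since 37 is prime, the nonzero elements of ℤ_{37} form a cyclic group of order 36.
As gcd(29, 36) = 1, raising to the 29th power is a bijection on this group: if a^29 ≡ b^29 then (ab^{−1})^29 = 1, and the only element of order dividing gcd(29, 36) = 1 is 1, so a = b.
With g(0) = 0 this makes g injective on all of ℤ_{37}, hence bijective (finite equal-size domain and codomain). In particular g is bijective.
Since g is bijective, we find the preimage of 11. The inverse of x ↦ x^29 on (ℤ_{37})^× is x ↦ x^5, because 29·5 = 145 = 4·36 + 1 ≡ 1 (mod 36) and x^{36} = 1 for x ≠ 0 (Fermat). So g⁻¹(11) = 11^5 mod 37.
Repeated squaring mod 37: 11^1 ≡ 11, 11^2 ≡ 11² = 121 ≡ 10, 11^4 ≡ 10² = 100 ≡ 26. Since 5 = 4 + 1, 11^5 ≡ 26·11: 26·11 = 286 ≡ 27. So 11^5 ≡ 27 (mod 37).
Hence g⁻¹(11) = 27.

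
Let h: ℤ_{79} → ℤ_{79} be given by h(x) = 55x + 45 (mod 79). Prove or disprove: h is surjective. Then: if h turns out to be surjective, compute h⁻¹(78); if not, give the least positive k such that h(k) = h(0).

48

Since gcd(55, 79) = 1, 55 is invertible modulo 79. Euclid's algorithm: 79 = 1·55 + 24, 55 = 2·24 + 7, 24 = 3·7 + 3, 7 = 2·3 + 1; back-substituting gives 1 = 23·55 − 16·79, so 55⁻¹ ≡ 23 (mod 79).
Then y ↦ 23(y − 45) is a two-sided inverse to h, so every y ∈ ℤ_{79} has a preimage.
Therefore h is surjective.
Since h is surjective, we compute h⁻¹(78): solve 55x + 45 ≡ 78 (mod 79), i.e. 55x ≡ 33 (mod 79).
Multiplying by 55⁻¹ = 23 gives x ≡ 23·33 = 759 = 9·79 + 48 ≡ 48 (mod 79).
Check: h(48) = 55·48 + 45 = 2685 = 33·79 + 78 ≡ 78 (mod 79).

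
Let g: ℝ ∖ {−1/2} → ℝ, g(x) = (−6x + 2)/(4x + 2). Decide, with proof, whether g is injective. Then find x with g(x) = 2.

Suppose g(x_1) = g(x_2). Cross-multiplying: (−6x_1 + 2)(4x_2 + 2) = (−6x_2 + 2)(4x_1 + 2).
Expanding both sides and cancelling the symmetric terms leaves −20·(x_1 − x_2) = 0. Since −20 ≠ 0, x_1 = x_2. Therefore g is injective.
Solving g(x) = 2: cross-multiplying gives −6x + 2 = 2(4x + 2), which rearranges to −14x = 2, so x = −1/7.

-1/7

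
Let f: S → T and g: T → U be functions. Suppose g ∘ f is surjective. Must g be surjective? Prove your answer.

surjective

Let c ∈ U. Since g ∘ f is surjective, some a ∈ S has g(f(a)) = c. Then b = f(a) ∈ T satisfies g(b) = c. So g is surjective.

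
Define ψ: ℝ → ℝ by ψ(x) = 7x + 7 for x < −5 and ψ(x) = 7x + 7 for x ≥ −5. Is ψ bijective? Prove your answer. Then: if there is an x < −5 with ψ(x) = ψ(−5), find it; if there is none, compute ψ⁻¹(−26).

Both pieces are strictly increasing (slopes 7 and 7), so each is injective on its own interval.
The left piece maps (−∞, −5) onto (−∞, −28); the right piece maps [−5, ∞) onto [−28, ∞).
Since −28 = −28, the images partition ℝ: ψ is injective and surjective, hence bijective.
Because the two images are disjoint, no x < −5 has ψ(x) = ψ(−5), so we compute ψ⁻¹(−26): −26 lies in [−28, ∞), so solve 7x + 7 = −26: x = (−26 − 7)/7 = −33/7.

-33/7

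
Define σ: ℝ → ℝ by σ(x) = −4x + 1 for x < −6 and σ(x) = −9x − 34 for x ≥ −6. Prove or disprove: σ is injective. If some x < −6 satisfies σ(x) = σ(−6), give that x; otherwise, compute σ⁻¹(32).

Both pieces are strictly decreasing (slopes −4 and −9), so each is injective on its own interval.
The left piece maps (−∞, −6) onto (25, ∞); the right piece maps [−6, ∞) onto (−∞, 20].
These images are disjoint, so no value is attained by both pieces. Therefore σ is injective.
Because the two images are disjoint, no x < −6 has σ(x) = σ(−6), so we compute σ⁻¹(32): 32 lies in (25, ∞), so solve −4x + 1 = 32: x = (32 − 1)/(−4) = −31/4.

-31/4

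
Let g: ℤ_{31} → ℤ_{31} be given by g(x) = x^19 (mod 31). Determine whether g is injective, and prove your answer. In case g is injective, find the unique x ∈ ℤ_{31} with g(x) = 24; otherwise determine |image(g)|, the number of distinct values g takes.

Since 31 is prime, the nonzero elements of ℤ_{31} form a cyclic group of order 30.
As gcd(19, 30) = 1, raising to the 19th power is a bijection on this group: if u^19 ≡ v^19 then (uv^{−1})^19 = 1, and the only element of order dividing gcd(19, 30) = 1 is 1, so u = v.
With g(0) = 0 this makes g injective on all of ℤ_{31}, hence bijective (finite equal-size domain and codomain). In particular g is injective.
Since g is injective, we find the preimage of 24. The inverse of x ↦ x^19 on (ℤ_{31})^× is x ↦ x^19, because 19·19 = 361 = 12·30 + 1 ≡ 1 (mod 30) and x^{30} = 1 for x ≠ 0 (Fermat). So g⁻¹(24) = 24^19 mod 31.
Repeated squaring mod 31: 24^1 ≡ 24, 24^2 ≡ 24² = 576 ≡ 18, 24^4 ≡ 18² = 324 ≡ 14, 24^8 ≡ 14² = 196 ≡ 10, 24^16 ≡ 10² = 100 ≡ 7. Since 19 = 16 + 2 + 1, 24^19 ≡ 7·18·24: 7·18 = 126 ≡ 2, then 2·24 = 48 ≡ 17. So 24^19 ≡ 17 (mod 31).
Hence g⁻¹(24) = 17.

17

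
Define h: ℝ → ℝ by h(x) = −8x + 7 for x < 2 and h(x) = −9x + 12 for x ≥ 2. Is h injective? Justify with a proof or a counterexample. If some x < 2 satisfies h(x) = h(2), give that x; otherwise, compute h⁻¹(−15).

13/8

Both pieces are strictly decreasing (slopes −8 and −9), so each is injective on its own interval.
The left piece maps (−∞, 2) onto (−9, ∞); the right piece maps [2, ∞) onto (−∞, −6].
These images overlap. In particular h(2) = −6 (right piece), and solving −8x + 7 = −6 on the left piece gives x = 13/8 < 2.
So h(13/8) = h(2) with 13/8 ≠ 2, and h is not injective. This x = 13/8 is the requested value below 2.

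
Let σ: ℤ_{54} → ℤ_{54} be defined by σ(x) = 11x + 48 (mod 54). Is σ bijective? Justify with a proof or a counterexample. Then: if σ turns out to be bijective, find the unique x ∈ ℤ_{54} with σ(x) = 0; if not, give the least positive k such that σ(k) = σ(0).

30

Suppose σ(a) = σ(b) in ℤ_{54}. Then 11a + 48 ≡ 11b + 48 (mod 54), so 11(a − b) ≡ 0 (mod 54).
Since gcd(11, 54) = 1, 11 is invertible modulo 54, thus a − b ≡ 0 (mod 54), i.e. a = b.
We now compute 11⁻¹ mod 54 explicitly. Euclid's algorithm: 54 = 4·11 + 10, 11 = 1·10 + 1; back-substituting gives 1 = 5·11 − 1·54, so 11⁻¹ ≡ 5 (mod 54).
Then y ↦ 5(y − 48) is a two-sided inverse to σ, so every y ∈ ℤ_{54} has a preimage.
Thus σ is bijective.
Since σ is bijective, we compute σ⁻¹(0): solve 11x + 48 ≡ 0 (mod 54), i.e. 11x ≡ 6 (mod 54).
Multiplying by 11⁻¹ = 5 gives x ≡ 5·6 = 30 ≡ 30 (mod 54).
Check: σ(30) = 11·30 + 48 = 378 = 7·54 + 0 ≡ 0 (mod 54).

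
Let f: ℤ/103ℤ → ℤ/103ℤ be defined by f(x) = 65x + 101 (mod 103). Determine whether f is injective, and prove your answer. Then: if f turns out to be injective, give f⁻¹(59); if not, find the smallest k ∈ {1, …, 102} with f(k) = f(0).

By definition, injectivity means: for all u, v in the domain, f(u) = f(v) implies u = v.
Suppose f(u) = f(v) in ℤ/103ℤ. Then 65u + 101 ≡ 65v + 101 (mod 103), therefore 65(u − v) ≡ 0 (mod 103).
Since gcd(65, 103) = 1, 65 is invertible modulo 103, thus u − v ≡ 0 (mod 103), i.e. u = v.
So f is injective.
We now compute 65⁻¹ mod 103 explicitly. Euclid's algorithm: 103 = 1·65 + 38, 65 = 1·38 + 27, 38 = 1·27 + 11, 27 = 2·11 + 5, 11 = 2·5 + 1; back-substituting gives 1 = 84·65 − 53·103, so 65⁻¹ ≡ 84 (mod 103).
Since f is injective, we compute f⁻¹(59): solve 65x + 101 ≡ 59 (mod 103), i.e. 65x ≡ 61 (mod 103).
Multiplying by 65⁻¹ = 84 gives x ≡ 84·61 = 5124 = 49·103 + 77 ≡ 77 (mod 103).
Check: f(77) = 65·77 + 101 = 5106 = 49·103 + 59 ≡ 59 (mod 103).

77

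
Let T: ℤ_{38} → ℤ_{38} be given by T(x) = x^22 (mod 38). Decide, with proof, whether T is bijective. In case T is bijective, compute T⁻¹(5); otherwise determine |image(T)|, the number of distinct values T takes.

T(18): Repeated squaring mod 38: 18^1 ≡ 18, 18^2 ≡ 18² = 324 ≡ 20, 18^4 ≡ 20² = 400 ≡ 20, 18^8 ≡ 20² = 400 ≡ 20, 18^16 ≡ 20² = 400 ≡ 20. Since 22 = 16 + 4 + 2, 18^22 ≡ 20·20·20: 20·20 = 400 ≡ 20, then 20·20 = 400 ≡ 20. So 18^22 ≡ 20 (mod 38).
T(20): Repeated squaring mod 38: 20^1 ≡ 20, 20^2 ≡ 20² = 400 ≡ 20, 20^4 ≡ 20² = 400 ≡ 20, 20^8 ≡ 20² = 400 ≡ 20, 20^16 ≡ 20² = 400 ≡ 20. Since 22 = 16 + 4 + 2, 20^22 ≡ 20·20·20: 20·20 = 400 ≡ 20, then 20·20 = 400 ≡ 20. So 20^22 ≡ 20 (mod 38).
So T(18) = T(20) = 20 while 18 ≠ 20, so T is not injective, hence not bijective.
Since T is not bijective, we determine |image(T)|. Computing x^22 mod 38 for each x (by repeated squaring, reducing mod 38 at every step), the values T(0), T(1), …, T(37) are: 0, 1, 16, 5, 28, 17, 4, 7, 30, 25, 6, 11, 26, 23, 36, 9, 24, 35, 20, 19, 20, 35, 24, 9, 36, 23, 26, 11, 6, 25, 30, 7, 4, 17, 28, 5, 16, 1.
The distinct values are {0, 1, 4, 5, 6, 7, 9, 11, 16, 17, 19, 20, 23, 24, 25, 26, 28, 30, 35, 36}; there are 20 of them.

20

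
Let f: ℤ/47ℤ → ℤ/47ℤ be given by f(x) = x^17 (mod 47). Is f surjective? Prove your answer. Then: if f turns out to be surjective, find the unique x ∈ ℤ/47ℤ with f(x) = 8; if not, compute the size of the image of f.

27

Since 47 is prime, the nonzero elements of ℤ/47ℤ form a cyclic group of order 46.
As gcd(17, 46) = 1, raising to the 17th power is a bijection on this group: if a^17 ≡ b^17 then (ab^{−1})^17 = 1, and the only element of order dividing gcd(17, 46) = 1 is 1, so a = b.
With f(0) = 0 this makes f injective on all of ℤ/47ℤ, hence bijective (finite equal-size domain and codomain). In particular f is surjective.
Since f is surjective, we find the preimage of 8. The inverse of x ↦ x^17 on (ℤ/47ℤ)^× is x ↦ x^19, because 17·19 = 323 = 7·46 + 1 ≡ 1 (mod 46) and x^{46} = 1 for x ≠ 0 (Fermat). So f⁻¹(8) = 8^19 mod 47.
Repeated squaring mod 47: 8^1 ≡ 8, 8^2 ≡ 8² = 64 ≡ 17, 8^4 ≡ 17² = 289 ≡ 7, 8^8 ≡ 7² = 49 ≡ 2, 8^16 ≡ 2² = 4. Since 19 = 16 + 2 + 1, 8^19 ≡ 4·17·8: 4·17 = 68 ≡ 21, then 21·8 = 168 ≡ 27. So 8^19 ≡ 27 (mod 47).
Hence f⁻¹(8) = 27.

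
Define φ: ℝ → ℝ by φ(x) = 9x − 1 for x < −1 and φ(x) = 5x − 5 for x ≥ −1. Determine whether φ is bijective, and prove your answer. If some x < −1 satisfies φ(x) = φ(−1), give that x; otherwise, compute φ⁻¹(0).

1

Both pieces are strictly increasing (slopes 9 and 5), so each is injective on its own interval.
The left piece maps (−∞, −1) onto (−∞, −10); the right piece maps [−1, ∞) onto [−10, ∞).
Since −10 = −10, the images partition ℝ: φ is injective and surjective, hence bijective.
Because the two images are disjoint, no x < −1 has φ(x) = φ(−1), so we compute φ⁻¹(0): 0 lies in [−10, ∞), so solve 5x − 5 = 0: x = (0 + 5)/5 = 1.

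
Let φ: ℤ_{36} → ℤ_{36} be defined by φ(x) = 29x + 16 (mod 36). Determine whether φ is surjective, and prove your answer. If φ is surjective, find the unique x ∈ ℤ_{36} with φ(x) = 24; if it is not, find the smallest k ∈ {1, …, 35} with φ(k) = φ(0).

Since gcd(29, 36) = 1, 29 is invertible modulo 36. Euclid's algorithm: 36 = 1·29 + 7, 29 = 4·7 + 1; back-substituting gives 1 = 5·29 − 4·36, so 29⁻¹ ≡ 5 (mod 36).
Then y ↦ 5(y − 16) is a two-sided inverse to φ, so every y ∈ ℤ_{36} has a preimage.
Hence φ is surjective.
Since φ is surjective, we compute φ⁻¹(24): solve 29x + 16 ≡ 24 (mod 36), i.e. 29x ≡ 8 (mod 36).
Multiplying by 29⁻¹ = 5 gives x ≡ 5·8 = 40 = 1·36 + 4 ≡ 4 (mod 36).
Check: φ(4) = 29·4 + 16 = 132 = 3·36 + 24 ≡ 24 (mod 36).

4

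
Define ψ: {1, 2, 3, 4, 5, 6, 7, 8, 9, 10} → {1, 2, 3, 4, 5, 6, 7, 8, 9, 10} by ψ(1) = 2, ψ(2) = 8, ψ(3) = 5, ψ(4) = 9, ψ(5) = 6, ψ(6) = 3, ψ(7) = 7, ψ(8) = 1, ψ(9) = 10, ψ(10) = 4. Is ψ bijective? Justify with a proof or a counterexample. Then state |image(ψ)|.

10

The values 2, 8, 5, 9, 6, 3, 7, 1, 10, 4 are a permutation of {1, 2, 3, 4, 5, 6, 7, 8, 9, 10}: each element appears exactly once.
So ψ is injective and surjective, hence bijective.
The image of ψ is {1, 2, 3, 4, 5, 6, 7, 8, 9, 10}, which has 10 elements.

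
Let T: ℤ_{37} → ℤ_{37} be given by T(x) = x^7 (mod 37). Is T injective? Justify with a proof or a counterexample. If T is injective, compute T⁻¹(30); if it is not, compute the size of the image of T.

Since 37 is prime, the nonzero elements of ℤ_{37} form a cyclic group of order 36.
As gcd(7, 36) = 1, raising to the 7th power is a bijection on this group: if a^7 ≡ b^7 then (ab^{−1})^7 = 1, and the only element of order dividing gcd(7, 36) = 1 is 1, so a = b.
With T(0) = 0 this makes T injective on all of ℤ_{37}, hence bijective (finite equal-size domain and codomain). In particular T is injective.
Since T is injective, we find the preimage of 30. The inverse of x ↦ x^7 on (ℤ_{37})^× is x ↦ x^31, because 7·31 = 217 = 6·36 + 1 ≡ 1 (mod 36) and x^{36} = 1 for x ≠ 0 (Fermat). So T⁻¹(30) = 30^31 mod 37.
Repeated squaring mod 37: 30^1 ≡ 30, 30^2 ≡ 30² = 900 ≡ 12, 30^4 ≡ 12² = 144 ≡ 33, 30^8 ≡ 33² = 1089 ≡ 16, 30^16 ≡ 16² = 256 ≡ 34. Since 31 = 16 + 8 + 4 + 2 + 1, 30^31 ≡ 34·16·33·12·30: 34·16 = 544 ≡ 26, then 26·33 = 858 ≡ 7, then 7·12 = 84 ≡ 10, then 10·30 = 300 ≡ 4. So 30^31 ≡ 4 (mod 37).
Hence T⁻¹(30) = 4.

4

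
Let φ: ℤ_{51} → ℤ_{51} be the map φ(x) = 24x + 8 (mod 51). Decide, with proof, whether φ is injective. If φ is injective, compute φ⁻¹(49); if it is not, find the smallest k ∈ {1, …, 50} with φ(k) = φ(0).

Recall that φ is injective if φ(s) = φ(t) implies s = t.
We have gcd(24, 51) = 3 > 1. Taking s = 0 and t = 17: φ(0) = 8 and φ(17) = 24·17 + 8 = 416 ≡ 8 (mod 51).
So φ(0) = φ(17) while 0 ≠ 17, hence φ is not injective.
Since φ is not injective, we find the least positive k with φ(k) = φ(0): this means 24k ≡ 0 (mod 51), i.e. 51 ∣ 24k. Since gcd(24, 51) = 3, dividing through by 3 this holds exactly when 17 ∣ 8k, and as gcd(8, 17) = 1, exactly when 17 ∣ k.
The smallest positive such k is 17.

17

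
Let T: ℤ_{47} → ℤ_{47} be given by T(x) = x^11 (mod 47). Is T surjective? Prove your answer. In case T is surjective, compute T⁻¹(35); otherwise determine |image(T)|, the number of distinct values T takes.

Since 47 is prime, the nonzero elements of ℤ_{47} form a cyclic group of order 46.
As gcd(11, 46) = 1, raising to the 11th power is a bijection on this group: if u^11 ≡ v^11 then (uv^{−1})^11 = 1, and the only element of order dividing gcd(11, 46) = 1 is 1, so u = v.
With T(0) = 0 this makes T injective on all of ℤ_{47}, hence bijective (finite equal-size domain and codomain). In particular T is surjective.
Since T is surjective, we find the preimage of 35. The inverse of x ↦ x^11 on (ℤ_{47})^× is x ↦ x^21, because 11·21 = 231 = 5·46 + 1 ≡ 1 (mod 46) and x^{46} = 1 for x ≠ 0 (Fermat). So T⁻¹(35) = 35^21 mod 47.
Repeated squaring mod 47: 35^1 ≡ 35, 35^2 ≡ 35² = 1225 ≡ 3, 35^4 ≡ 3² = 9, 35^8 ≡ 9² = 81 ≡ 34, 35^16 ≡ 34² = 1156 ≡ 28. Since 21 = 16 + 4 + 1, 35^21 ≡ 28·9·35: 28·9 = 252 ≡ 17, then 17·35 = 595 ≡ 31. So 35^21 ≡ 31 (mod 47).
Hence T⁻¹(35) = 31.

31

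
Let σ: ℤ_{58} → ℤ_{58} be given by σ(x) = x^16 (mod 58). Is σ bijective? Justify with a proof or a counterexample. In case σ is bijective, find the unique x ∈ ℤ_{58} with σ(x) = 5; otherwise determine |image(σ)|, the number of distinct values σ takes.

σ(3): Repeated squaring mod 58: 3^1 ≡ 3, 3^2 ≡ 3² = 9, 3^4 ≡ 9² = 81 ≡ 23, 3^8 ≡ 23² = 529 ≡ 7, 3^16 ≡ 7² = 49. So 3^16 ≡ 49 (mod 58).
σ(7): Repeated squaring mod 58: 7^1 ≡ 7, 7^2 ≡ 7² = 49, 7^4 ≡ 49² = 2401 ≡ 23, 7^8 ≡ 23² = 529 ≡ 7, 7^16 ≡ 7² = 49. So 7^16 ≡ 49 (mod 58).
So σ(3) = σ(7) = 49 while 3 ≠ 7, so σ is not injective, hence not bijective.
Since σ is not bijective, we determine |image(σ)|. Computing x^16 mod 58 for each x (by repeated squaring, reducing mod 58 at every step), the values σ(0), σ(1), …, σ(57) are: 0, 1, 54, 49, 16, 25, 36, 49, 52, 23, 16, 53, 30, 53, 36, 7, 24, 1, 24, 45, 52, 23, 20, 7, 54, 45, 20, 25, 30, 29, 30, 25, 20, 45, 54, 7, 20, 23, 52, 45, 24, 1, 24, 7, 36, 53, 30, 53, 16, 23, 52, 49, 36, 25, 16, 49, 54, 1.
The distinct values are {0, 1, 7, 16, 20, 23, 24, 25, 29, 30, 36, 45, 49, 52, 53, 54}; there are 16 of them.

16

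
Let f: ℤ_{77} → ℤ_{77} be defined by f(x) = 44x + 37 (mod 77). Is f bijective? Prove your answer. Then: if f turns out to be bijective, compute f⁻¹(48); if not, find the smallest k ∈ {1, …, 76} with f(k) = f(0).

Recall: f is injective when f(a) = f(b) forces a = b.
We have gcd(44, 77) = 11 > 1. Taking a = 0 and b = 7: f(0) = 37 and f(7) = 44·7 + 37 = 345 ≡ 37 (mod 77).
So f(0) = f(7) while 0 ≠ 7, thus f is not injective, hence not bijective.
Since f is not bijective, we find the least positive k with f(k) = f(0): this means 44k ≡ 0 (mod 77), i.e. 77 ∣ 44k. Since gcd(44, 77) = 11, dividing through by 11 this holds exactly when 7 ∣ 4k, and as gcd(4, 7) = 1, exactly when 7 ∣ k.
The smallest positive such k is 7.

7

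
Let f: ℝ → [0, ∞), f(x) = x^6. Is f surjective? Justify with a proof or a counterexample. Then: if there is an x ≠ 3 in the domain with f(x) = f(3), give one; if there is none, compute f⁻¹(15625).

For any y ∈ [0, ∞), x = y^{1/6} ∈ ℝ satisfies x^6 = y, so f is surjective.
For the follow-up, such an x exists: taking x = −3 ∈ ℝ gives f(−3) = 729 = f(3) with −3 ≠ 3.

-3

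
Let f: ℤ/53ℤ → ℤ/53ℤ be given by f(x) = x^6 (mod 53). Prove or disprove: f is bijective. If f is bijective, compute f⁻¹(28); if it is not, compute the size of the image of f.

f(26): Repeated squaring mod 53: 26^1 ≡ 26, 26^2 ≡ 26² = 676 ≡ 40, 26^4 ≡ 40² = 1600 ≡ 10. Since 6 = 4 + 2, 26^6 ≡ 10·40: 10·40 = 400 ≡ 29. So 26^6 ≡ 29 (mod 53).
f(27): Repeated squaring mod 53: 27^1 ≡ 27, 27^2 ≡ 27² = 729 ≡ 40, 27^4 ≡ 40² = 1600 ≡ 10. Since 6 = 4 + 2, 27^6 ≡ 10·40: 10·40 = 400 ≡ 29. So 27^6 ≡ 29 (mod 53).
So f(26) = f(27) = 29 while 26 ≠ 27, so f is not injective, hence not bijective.
Since f is not bijective, we determine |image(f)|. Computing x^6 mod 53 for each x (by repeated squaring, reducing mod 53 at every step), the values f(0), f(1), …, f(52) are: 0, 1, 11, 40, 15, 43, 16, 42, 6, 10, 49, 36, 17, 46, 38, 24, 13, 44, 4, 7, 9, 37, 25, 52, 28, 47, 29, 29, 47, 28, 52, 25, 37, 9, 7, 4, 44, 13, 24, 38, 46, 17, 36, 49, 10, 6, 42, 16, 43, 15, 40, 11, 1.
The distinct values are {0, 1, 4, 6, 7, 9, 10, 11, 13, 15, 16, 17, 24, 25, 28, 29, 36, 37, 38, 40, 42, 43, 44, 46, 47, 49, 52}; there are 27 of them.

27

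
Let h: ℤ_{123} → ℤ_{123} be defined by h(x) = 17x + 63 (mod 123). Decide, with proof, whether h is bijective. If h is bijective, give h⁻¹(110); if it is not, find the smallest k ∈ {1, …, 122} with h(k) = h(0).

10

Suppose h(u) = h(v) in ℤ_{123}. Then 17u + 63 ≡ 17v + 63 (mod 123), thus 17(u − v) ≡ 0 (mod 123).
Since gcd(17, 123) = 1, 17 is invertible modulo 123, so u − v ≡ 0 (mod 123), i.e. u = v.
We now compute 17⁻¹ mod 123 explicitly. Euclid's algorithm: 123 = 7·17 + 4, 17 = 4·4 + 1; back-substituting gives 1 = 29·17 − 4·123, so 17⁻¹ ≡ 29 (mod 123).
For any y ∈ ℤ_{123}, x = 29(y − 63) mod 123 satisfies h(x) = 17·29(y − 63) + 63 ≡ y (since 17·29 ≡ 1 mod 123). So every y has a preimage.
Thus h is bijective.
Since h is bijective, we find h⁻¹(110): we need 17x ≡ 110 − 63 ≡ 47 (mod 123). Using 17⁻¹ = 29: x ≡ 29·47 = 1363 = 11·123 + 10, so x = 10.
Check: h(10) = 17·10 + 63 = 233 = 1·123 + 110 ≡ 110 (mod 123).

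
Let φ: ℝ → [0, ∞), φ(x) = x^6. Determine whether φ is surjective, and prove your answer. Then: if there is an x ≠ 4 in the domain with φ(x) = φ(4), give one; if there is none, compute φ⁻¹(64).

For any y ∈ [0, ∞), x = y^{1/6} ∈ ℝ satisfies x^6 = y, so φ is surjective.
For the follow-up, such an x exists: taking x = −4 ∈ ℝ gives φ(−4) = 4096 = φ(4) with −4 ≠ 4.

-4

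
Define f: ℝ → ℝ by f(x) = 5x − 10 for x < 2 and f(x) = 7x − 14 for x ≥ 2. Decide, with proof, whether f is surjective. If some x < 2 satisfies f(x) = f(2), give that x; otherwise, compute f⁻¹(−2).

8/5

Both pieces are strictly increasing (slopes 5 and 7), so each is injective on its own interval.
The left piece maps (−∞, 2) onto (−∞, 0); the right piece maps [2, ∞) onto [0, ∞).
These images together cover ℝ, so f is surjective.
Because the two images are disjoint, no x < 2 has f(x) = f(2), so we compute f⁻¹(−2): −2 lies in (−∞, 0), so solve 5x − 10 = −2: x = (−2 + 10)/5 = 8/5.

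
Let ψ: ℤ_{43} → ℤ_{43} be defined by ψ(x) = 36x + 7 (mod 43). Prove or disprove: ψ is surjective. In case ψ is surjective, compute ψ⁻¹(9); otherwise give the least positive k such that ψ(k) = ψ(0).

12

Since gcd(36, 43) = 1, 36 is invertible modulo 43. Euclid's algorithm: 43 = 1·36 + 7, 36 = 5·7 + 1; back-substituting gives 1 = 6·36 − 5·43, so 36⁻¹ ≡ 6 (mod 43).
Then y ↦ 6(y − 7) is a two-sided inverse to ψ, so every y ∈ ℤ_{43} has a preimage.
Thus ψ is surjective.
Since ψ is surjective, we find ψ⁻¹(9): we need 36x ≡ 9 − 7 ≡ 2 (mod 43). Using 36⁻¹ = 6: x ≡ 6·2 = 12, so x = 12.
Check: ψ(12) = 36·12 + 7 = 439 = 10·43 + 9 ≡ 9 (mod 43).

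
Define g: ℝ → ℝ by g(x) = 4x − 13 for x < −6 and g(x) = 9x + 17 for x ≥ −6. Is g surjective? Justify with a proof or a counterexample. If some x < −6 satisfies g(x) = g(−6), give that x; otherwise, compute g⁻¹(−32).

-49/9

Both pieces are strictly increasing (slopes 4 and 9), so each is injective on its own interval.
The left piece maps (−∞, −6) onto (−∞, −37); the right piece maps [−6, ∞) onto [−37, ∞).
These images together cover ℝ, so g is surjective.
Because the two images are disjoint, no x < −6 has g(x) = g(−6), so we compute g⁻¹(−32): −32 lies in [−37, ∞), so solve 9x + 17 = −32: x = (−32 − 17)/9 = −49/9.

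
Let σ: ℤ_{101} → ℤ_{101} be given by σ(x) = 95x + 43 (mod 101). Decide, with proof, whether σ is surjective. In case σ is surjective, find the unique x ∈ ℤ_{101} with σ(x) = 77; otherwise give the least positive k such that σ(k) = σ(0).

Recall that σ is surjective if every y in the codomain equals σ(x) for some x in the domain.
Since gcd(95, 101) = 1, 95 is invertible modulo 101. Euclid's algorithm: 101 = 1·95 + 6, 95 = 15·6 + 5, 6 = 1·5 + 1; back-substituting gives 1 = 84·95 − 79·101, so 95⁻¹ ≡ 84 (mod 101).
Then y ↦ 84(y − 43) is a two-sided inverse to σ, so every y ∈ ℤ_{101} has a preimage.
Hence σ is surjective.
Since σ is surjective, we find σ⁻¹(77): we need 95x ≡ 77 − 43 ≡ 34 (mod 101). Using 95⁻¹ = 84: x ≡ 84·34 = 2856 = 28·101 + 28, so x = 28.
Check: σ(28) = 95·28 + 43 = 2703 = 26·101 + 77 ≡ 77 (mod 101).

28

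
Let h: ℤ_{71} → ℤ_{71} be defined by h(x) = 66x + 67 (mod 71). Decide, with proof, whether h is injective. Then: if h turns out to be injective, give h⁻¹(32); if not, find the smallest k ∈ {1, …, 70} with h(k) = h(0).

Recall: h is injective when h(x_1) = h(x_2) forces x_1 = x_2.
Suppose h(x_1) = h(x_2) in ℤ_{71}. Then 66x_1 + 67 ≡ 66x_2 + 67 (mod 71), therefore 66(x_1 − x_2) ≡ 0 (mod 71).
Since gcd(66, 71) = 1, 66 is invertible modulo 71, so x_1 − x_2 ≡ 0 (mod 71), i.e. x_1 = x_2.
Therefore h is injective.
We now compute 66⁻¹ mod 71 explicitly. Euclid's algorithm: 71 = 1·66 + 5, 66 = 13·5 + 1; back-substituting gives 1 = 14·66 − 13·71, so 66⁻¹ ≡ 14 (mod 71).
Since h is injective, we find h⁻¹(32): we need 66x ≡ 32 − 67 ≡ 36 (mod 71). Using 66⁻¹ = 14: x ≡ 14·36 = 504 = 7·71 + 7, so x = 7.
Check: h(7) = 66·7 + 67 = 529 = 7·71 + 32 ≡ 32 (mod 71).

7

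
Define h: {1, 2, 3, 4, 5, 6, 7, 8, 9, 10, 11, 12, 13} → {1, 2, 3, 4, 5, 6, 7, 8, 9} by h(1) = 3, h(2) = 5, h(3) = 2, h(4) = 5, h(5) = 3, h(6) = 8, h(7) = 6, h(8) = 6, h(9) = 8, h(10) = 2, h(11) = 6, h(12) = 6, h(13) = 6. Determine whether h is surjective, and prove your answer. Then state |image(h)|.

5

No element maps to 1, so h is not surjective.
The image of h is {2, 3, 5, 6, 8}, which has 5 elements.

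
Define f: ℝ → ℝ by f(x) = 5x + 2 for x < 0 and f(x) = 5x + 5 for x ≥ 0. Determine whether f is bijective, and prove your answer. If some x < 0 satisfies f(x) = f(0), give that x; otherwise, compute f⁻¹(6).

1/5

Both pieces are strictly increasing (slopes 5 and 5), so each is injective on its own interval.
The left piece maps (−∞, 0) onto (−∞, 2); the right piece maps [0, ∞) onto [5, ∞).
The images leave a gap (2 has no preimage), so f is not surjective, hence not bijective.
Because the two images are disjoint, no x < 0 has f(x) = f(0), so we compute f⁻¹(6): 6 lies in [5, ∞), so solve 5x + 5 = 6: x = (6 − 5)/5 = 1/5.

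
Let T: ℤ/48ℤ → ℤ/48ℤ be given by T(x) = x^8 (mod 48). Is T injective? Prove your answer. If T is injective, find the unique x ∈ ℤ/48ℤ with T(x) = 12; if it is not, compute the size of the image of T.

T(2): Repeated squaring mod 48: 2^1 ≡ 2, 2^2 ≡ 2² = 4, 2^4 ≡ 4² = 16, 2^8 ≡ 16² = 256 ≡ 16. So 2^8 ≡ 16 (mod 48).
T(4): Repeated squaring mod 48: 4^1 ≡ 4, 4^2 ≡ 4² = 16, 4^4 ≡ 16² = 256 ≡ 16, 4^8 ≡ 16² = 256 ≡ 16. So 4^8 ≡ 16 (mod 48).
So T(2) = T(4) = 16 while 2 ≠ 4, therefore T is not injective.
Since T is not injective, we determine |image(T)|. Computing x^8 mod 48 for each x (by repeated squaring, reducing mod 48 at every step), the values T(0), T(1), …, T(47) are: 0, 1, 16, 33, 16, 1, 0, 1, 16, 33, 16, 1, 0, 1, 16, 33, 16, 1, 0, 1, 16, 33, 16, 1, 0, 1, 16, 33, 16, 1, 0, 1, 16, 33, 16, 1, 0, 1, 16, 33, 16, 1, 0, 1, 16, 33, 16, 1.
The distinct values are {0, 1, 16, 33}; there are 4 of them.

4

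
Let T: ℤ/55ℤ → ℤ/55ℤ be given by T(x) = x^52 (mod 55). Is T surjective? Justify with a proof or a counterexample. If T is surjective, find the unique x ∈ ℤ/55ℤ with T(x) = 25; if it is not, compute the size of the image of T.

T(4): Repeated squaring mod 55: 4^1 ≡ 4, 4^2 ≡ 4² = 16, 4^4 ≡ 16² = 256 ≡ 36, 4^8 ≡ 36² = 1296 ≡ 31, 4^16 ≡ 31² = 961 ≡ 26, 4^32 ≡ 26² = 676 ≡ 16. Since 52 = 32 + 16 + 4, 4^52 ≡ 16·26·36: 16·26 = 416 ≡ 31, then 31·36 = 1116 ≡ 16. So 4^52 ≡ 16 (mod 55).
T(7): Repeated squaring mod 55: 7^1 ≡ 7, 7^2 ≡ 7² = 49, 7^4 ≡ 49² = 2401 ≡ 36, 7^8 ≡ 36² = 1296 ≡ 31, 7^16 ≡ 31² = 961 ≡ 26, 7^32 ≡ 26² = 676 ≡ 16. Since 52 = 32 + 16 + 4, 7^52 ≡ 16·26·36: 16·26 = 416 ≡ 31, then 31·36 = 1116 ≡ 16. So 7^52 ≡ 16 (mod 55).
So T(4) = T(7) = 16 while 4 ≠ 7, thus T is not injective.
A non-injective map from the 55-element set ℤ/55ℤ to itself takes at most 54 distinct values, so it cannot be surjective. Thus T is not surjective.
Since T is not surjective, we determine |image(T)|. Computing x^52 mod 55 for each x (by repeated squaring, reducing mod 55 at every step), the values T(0), T(1), …, T(54) are: 0, 1, 26, 31, 16, 25, 36, 16, 31, 26, 45, 11, 1, 26, 31, 5, 36, 36, 16, 31, 15, 1, 11, 1, 26, 20, 16, 36, 36, 16, 20, 26, 1, 11, 1, 15, 31, 16, 36, 36, 5, 31, 26, 1, 11, 45, 26, 31, 16, 36, 25, 16, 31, 26, 1.
The distinct values are {0, 1, 5, 11, 15, 16, 20, 25, 26, 31, 36, 45}; there are 12 of them.

12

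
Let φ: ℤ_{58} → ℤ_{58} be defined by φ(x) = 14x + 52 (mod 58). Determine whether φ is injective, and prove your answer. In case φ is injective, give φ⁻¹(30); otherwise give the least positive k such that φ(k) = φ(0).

Recall: injectivity means: for all a, b in the domain, φ(a) = φ(b) implies a = b.
We have gcd(14, 58) = 2 > 1. Taking a = 0 and b = 29: φ(0) = 52 and φ(29) = 14·29 + 52 = 458 ≡ 52 (mod 58).
So φ(0) = φ(29) while 0 ≠ 29, hence φ is not injective.
Since φ is not injective, we find the least positive k with φ(k) = φ(0): this means 14k ≡ 0 (mod 58), i.e. 58 ∣ 14k. Since gcd(14, 58) = 2, dividing through by 2 this holds exactly when 29 ∣ 7k, and as gcd(7, 29) = 1, exactly when 29 ∣ k.
The smallest positive such k is 29.

29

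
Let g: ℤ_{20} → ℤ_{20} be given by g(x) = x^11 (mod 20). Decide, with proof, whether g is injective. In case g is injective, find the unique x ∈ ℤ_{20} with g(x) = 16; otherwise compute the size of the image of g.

15

g(0) = 0^11 = 0.
g(10): Repeated squaring mod 20: 10^1 ≡ 10, 10^2 ≡ 10² = 100 ≡ 0, 10^4 ≡ 0² = 0, 10^8 ≡ 0² = 0. Since 11 = 8 + 2 + 1, 10^11 ≡ 0·0·10: 0·0 = 0, then 0·10 = 0. So 10^11 ≡ 0 (mod 20).
So g(0) = g(10) = 0 while 0 ≠ 10, hence g is not injective.
Since g is not injective, we determine |image(g)|. Computing x^11 mod 20 for each x (by repeated squaring, reducing mod 20 at every step), the values g(0), g(1), …, g(19) are: 0, 1, 8, 7, 4, 5, 16, 3, 12, 9, 0, 11, 8, 17, 4, 15, 16, 13, 12, 19.
The distinct values are {0, 1, 3, 4, 5, 7, 8, 9, 11, 12, 13, 15, 16, 17, 19}; there are 15 of them.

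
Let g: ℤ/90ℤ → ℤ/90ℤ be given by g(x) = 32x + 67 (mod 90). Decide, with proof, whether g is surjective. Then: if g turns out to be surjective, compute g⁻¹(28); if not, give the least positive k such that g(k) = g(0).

45

Since gcd(32, 90) = 2, we have 32x ≡ 0 (mod 2) for all x, so g(x) ≡ 1 (mod 2).
But 0 ≢ 1 (mod 2), so 0 ∈ ℤ/90ℤ has no preimage. Therefore g is not surjective.
Since g is not surjective, we find the least positive k with g(k) = g(0): this means 32k ≡ 0 (mod 90), i.e. 90 ∣ 32k. Since gcd(32, 90) = 2, dividing through by 2 this holds exactly when 45 ∣ 16k, and as gcd(16, 45) = 1, exactly when 45 ∣ k.
The smallest positive such k is 45.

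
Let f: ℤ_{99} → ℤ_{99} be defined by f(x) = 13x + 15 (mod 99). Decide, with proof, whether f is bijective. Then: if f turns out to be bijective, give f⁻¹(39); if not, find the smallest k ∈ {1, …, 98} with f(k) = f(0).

78

Recall: f is injective if f(s) = f(t) implies s = t.
If f(s) = f(t), then 13s ≡ 13t (mod 99). Because gcd(13, 99) = 1, we may cancel 13 to get s ≡ t (mod 99).
We now compute 13⁻¹ mod 99 explicitly. Euclid's algorithm: 99 = 7·13 + 8, 13 = 1·8 + 5, 8 = 1·5 + 3, 5 = 1·3 + 2, 3 = 1·2 + 1; back-substituting gives 1 = 61·13 − 8·99, so 13⁻¹ ≡ 61 (mod 99).
Then y ↦ 61(y − 15) is a two-sided inverse to f, so every y ∈ ℤ_{99} has a preimage.
Thus f is bijective.
Since f is bijective, we compute f⁻¹(39): solve 13x + 15 ≡ 39 (mod 99), i.e. 13x ≡ 24 (mod 99).
Multiplying by 13⁻¹ = 61 gives x ≡ 61·24 = 1464 = 14·99 + 78 ≡ 78 (mod 99).
Check: f(78) = 13·78 + 15 = 1029 = 10·99 + 39 ≡ 39 (mod 99).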